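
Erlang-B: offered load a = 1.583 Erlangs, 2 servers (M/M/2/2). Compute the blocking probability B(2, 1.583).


B(c,a) = (a^c/c!) / Σ_{k=0}^{c} a^k/k!
a^2/2! = 1.252944
Σ terms (k=0..2): 1.00000 + 1.58300 + 1.25294 = 3.835945
B = 1.252944/3.835945 = 0.326633

Final: 0.326633


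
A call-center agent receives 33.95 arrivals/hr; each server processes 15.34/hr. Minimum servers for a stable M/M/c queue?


Stability requires cμ > λ ⇔ c > λ/μ.
λ/μ = 33.95/15.34 = 2.2132
Minimum integer c = ⌊2.2132⌋ + 1 = 3
Check: 3·15.34 = 46.02 > 33.95, while 2·15.34 = 30.68 ≤ 33.95

Final: 3 servers


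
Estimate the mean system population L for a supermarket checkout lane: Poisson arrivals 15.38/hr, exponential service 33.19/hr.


ρ = λ/μ = 15.38/33.19 = 0.4634
L = ρ/(1−ρ) = 0.4634/(1 − 0.4634) = 0.4634/0.5366 = 0.8636

Final: 0.8636


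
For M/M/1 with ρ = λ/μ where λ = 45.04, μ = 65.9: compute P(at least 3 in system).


ρ = 45.04/65.9 = 0.6835
P(N ≥ n) = ρ^n = 0.6835^3 = 0.319256

Final: 0.319256


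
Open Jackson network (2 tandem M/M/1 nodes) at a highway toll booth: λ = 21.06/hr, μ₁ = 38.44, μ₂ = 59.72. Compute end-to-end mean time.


Each node sees arrival rate λ = 21.06/hr (tandem ⇒ throughput preserved).
W₁ = 1/(μ₁−λ) = 1/(38.44−21.06) = 0.05754 hr
W₂ = 1/(μ₂−λ) = 1/(59.72−21.06) = 0.02587 hr
W_total = W₁ + W₂ = 0.05754 + 0.02587 = 0.08340 hr

Final: 0.08340 hr


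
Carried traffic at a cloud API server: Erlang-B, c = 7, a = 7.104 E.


B(7,7.104) = 0.255287 (Erlang-B)
Carried load = a(1 − B) = 7.104·(1 − 0.255287) = 7.104·0.744713 = 5.2904 E

Final: 5.2904 Erlangs


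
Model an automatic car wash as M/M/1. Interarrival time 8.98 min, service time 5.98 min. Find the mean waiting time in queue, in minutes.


λ = 60/8.98 = 6.6815 /hr
μ = 60/5.98 = 10.0334 /hr
ρ = λ/μ = 6.6815/10.0334 = 0.6659
Wq = ρ/(μ−λ) = 0.6659/(10.0334−6.6815) = 0.19867 hr
In minutes: 0.19867·60 = 11.920 min

Final: 11.920 min


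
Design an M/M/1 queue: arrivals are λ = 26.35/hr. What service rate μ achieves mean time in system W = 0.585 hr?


W = 1/(μ−λ) ⇒ μ − λ = 1/W = 1/0.585 = 1.7094
μ = λ + 1/W = 26.35 + 1.7094 = 28.0594 per hr

Final: 28.0594 /hr


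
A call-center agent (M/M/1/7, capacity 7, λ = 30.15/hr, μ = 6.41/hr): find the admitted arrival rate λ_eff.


ρ = 4.7036; P_K = (1−ρ)ρ^7/(1−ρ^8) = 0.787400
λ_eff = λ(1 − P_K) = 30.15·(1 − 0.787400) = 30.15·0.212600 = 6.4099 /hr

Final: 6.4099 /hr


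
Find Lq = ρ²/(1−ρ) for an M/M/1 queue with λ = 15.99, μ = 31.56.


ρ = 15.99/31.56 = 0.5067
Lq = ρ²/(1−ρ) = 0.2567/0.4933 = 0.5203

Final: 0.5203


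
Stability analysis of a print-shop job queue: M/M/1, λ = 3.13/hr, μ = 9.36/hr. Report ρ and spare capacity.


Total capacity cμ = 1·9.36 = 9.36/hr
ρ = λ/(cμ) = 3.13/9.36 = 0.3344
Stable ⇔ ρ < 1: YES
Spare capacity = cμ − λ = 9.36 − 3.13 = 6.23/hr

Final: ρ = 0.3344; stable; margin = 6.23/hr


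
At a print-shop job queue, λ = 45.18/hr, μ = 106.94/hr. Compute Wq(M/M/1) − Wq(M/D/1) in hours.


ρ = 45.18/106.94 = 0.4225
Wq(M/M/1) = ρ/(μ−λ) = 0.4225/61.76 = 0.006841 hr
Wq(M/D/1) = ρ/(2(μ−λ)) = 0.003420 hr
Savings = 0.006841 − 0.003420 = 0.003420 hr

Final: 0.003420 hr


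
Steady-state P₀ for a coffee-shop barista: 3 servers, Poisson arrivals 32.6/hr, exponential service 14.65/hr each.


a = λ/μ = 32.6/14.65 = 2.2253; ρ = a/c = 0.7418
Σ_{k=0}^{2} a^k/k! (terms k=0..2) = 1.00000 + 2.22526 + 2.47588 = 5.70114
Tail: a^3/(3!(1−ρ)) = 11.01894/(6·0.2582) = 7.11134
P₀ = 1/(5.70114 + 7.11134) = 1/12.81248 = 0.078049

Final: 0.078049


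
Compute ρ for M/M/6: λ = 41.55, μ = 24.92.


ρ = λ/(cμ) = 41.55/(6·24.92) = 41.55/149.52 = 0.2779

Final: 0.2779


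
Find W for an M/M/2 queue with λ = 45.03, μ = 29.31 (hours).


a = 1.5363; ρ = 0.7682; P₀ = 0.131114
Lq = P₀·a^c·ρ/(c!(1−ρ)²) = 2.21157
Wq = Lq/λ = 2.21157/45.03 = 0.04911 hr
W = Wq + 1/μ = 0.04911 + 0.03412 = 0.08323 hr

Final: 0.08323 hr


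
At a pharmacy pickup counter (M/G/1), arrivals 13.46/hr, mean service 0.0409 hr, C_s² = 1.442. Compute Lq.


ρ = λ·E[S] = 13.46·0.0409 = 0.5505
Lq = ρ²(1+C_s²)/(2(1−ρ)) = 0.3031·(1+1.442)/(2·0.4495)
= 0.3031·2.4420/0.8990 = 0.82326

Final: 0.82326


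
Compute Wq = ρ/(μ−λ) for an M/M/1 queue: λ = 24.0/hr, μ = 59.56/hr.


ρ = 24.0/59.56 = 0.4030
Wq = ρ/(μ−λ) = 0.4030/(59.56 − 24.0) = 0.4030/35.56 = 0.01133 hr

Final: 0.01133 hr


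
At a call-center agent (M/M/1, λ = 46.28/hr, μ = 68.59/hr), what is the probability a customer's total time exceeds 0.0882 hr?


W ~ Exponential(μ−λ) for M/M/1.
μ − λ = 68.59 − 46.28 = 22.3100
P(W > t) = e^{−(μ−λ)t} = e^{−1.9677} = 0.139772

Final: 0.139772


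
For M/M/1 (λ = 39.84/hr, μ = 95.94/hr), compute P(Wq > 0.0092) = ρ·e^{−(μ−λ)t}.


ρ = 39.84/95.94 = 0.4153
P(Wq > t) = ρ·e^{−(μ−λ)t} = 0.4153·e^{−0.5161}
= 0.4153·0.596832 = 0.247840

Final: 0.247840


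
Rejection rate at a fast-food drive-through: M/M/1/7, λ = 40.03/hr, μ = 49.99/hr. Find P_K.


ρ = λ/μ = 40.03/49.99 = 0.8008
P_K = (1−ρ)ρ^K/(1−ρ^(K+1)) = (0.1992·0.211114)/(1 − 0.169052)
= 0.042062/0.830948 = 0.050620

Final: 0.050620


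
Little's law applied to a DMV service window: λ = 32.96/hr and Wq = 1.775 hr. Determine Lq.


Lq = λWq = 32.96·1.775 = 58.5040

Final: 58.5040


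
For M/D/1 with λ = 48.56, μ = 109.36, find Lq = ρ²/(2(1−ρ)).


ρ = 48.56/109.36 = 0.4440
M/D/1: Lq = ρ²/(2(1−ρ)) = 0.1972/(2·0.5560) = 0.17732

Final: 0.17732


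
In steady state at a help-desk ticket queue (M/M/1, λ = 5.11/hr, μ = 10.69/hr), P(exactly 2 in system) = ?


ρ = 5.11/10.69 = 0.4780
P_n = (1−ρ)·ρ^n = (1 − 0.4780)·0.4780^2 = 0.5220·0.228500 = 0.119273

Final: 0.119273


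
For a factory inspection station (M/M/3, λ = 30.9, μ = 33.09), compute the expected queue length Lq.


a = λ/μ = 0.9338; ρ = a/3 = 0.3113
P₀ = 0.389578
Lq = P₀·a^c·ρ / (c!·(1−ρ)²) = 0.389578·0.81430·0.3113/(6·0.47435)
= 0.03470

Final: 0.03470


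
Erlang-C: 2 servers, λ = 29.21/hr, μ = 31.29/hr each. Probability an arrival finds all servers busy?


a = λ/μ = 0.9335; ρ = a/2 = 0.4668
P₀ = 0.363547 (from M/M/c formula)
C(c,a) = [a^c/(c!(1−ρ))]·P₀ = [0.87147/(2·0.5332)]·0.363547
= 0.81715·0.363547 = 0.297072

Final: 0.297072


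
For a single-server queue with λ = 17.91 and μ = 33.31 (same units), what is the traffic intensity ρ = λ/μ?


ρ = λ/μ = 17.91/33.31 = 0.5377

Final: 0.5377


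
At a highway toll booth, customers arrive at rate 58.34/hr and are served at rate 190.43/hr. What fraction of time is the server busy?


ρ = λ/μ = 58.34/190.43 = 0.3064

Final: 0.3064


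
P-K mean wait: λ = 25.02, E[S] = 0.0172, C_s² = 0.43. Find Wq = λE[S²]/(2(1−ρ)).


ρ = λ·E[S] = 25.02·0.0172 = 0.4303
E[S²] = E[S]²(1+C_s²) = 0.0172²·(1+0.43) = 0.0004231
Wq = λ·E[S²]/(2(1−ρ)) = 25.02·0.0004231/(2·0.5697) = 0.009290 hr

Final: 0.009290 hr


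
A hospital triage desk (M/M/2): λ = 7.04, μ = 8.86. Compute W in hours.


a = 0.7946; ρ = 0.3973; P₀ = 0.431341
Lq = P₀·a^c·ρ/(c!(1−ρ)²) = 0.14892
Wq = Lq/λ = 0.14892/7.04 = 0.02115 hr
W = Wq + 1/μ = 0.02115 + 0.11287 = 0.13402 hr

Final: 0.13402 hr


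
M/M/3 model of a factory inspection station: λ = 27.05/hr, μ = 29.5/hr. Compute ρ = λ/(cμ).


ρ = λ/(cμ) = 27.05/(3·29.5) = 27.05/88.50 = 0.3056

Final: 0.3056


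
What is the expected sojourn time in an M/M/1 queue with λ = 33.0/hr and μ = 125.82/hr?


W = 1/(μ−λ) = 1/(125.82 − 33.0) = 1/92.82 = 0.01077 hr

Final: 0.01077 hr


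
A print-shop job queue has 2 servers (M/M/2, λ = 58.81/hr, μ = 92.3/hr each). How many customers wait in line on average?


a = λ/μ = 0.6372; ρ = a/2 = 0.3186
P₀ = 0.516782
Lq = P₀·a^c·ρ / (c!·(1−ρ)²) = 0.516782·0.40597·0.3186/(2·0.46433)
= 0.07197

Final: 0.07197


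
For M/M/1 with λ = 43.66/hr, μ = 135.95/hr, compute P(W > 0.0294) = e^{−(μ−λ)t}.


W ~ Exponential(μ−λ) for M/M/1.
μ − λ = 135.95 − 43.66 = 92.2900
P(W > t) = e^{−(μ−λ)t} = e^{−2.7133} = 0.066316

Final: 0.066316


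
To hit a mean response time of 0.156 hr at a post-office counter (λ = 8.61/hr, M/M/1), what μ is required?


W = 1/(μ−λ) ⇒ μ − λ = 1/W = 1/0.156 = 6.4103
μ = λ + 1/W = 8.61 + 6.4103 = 15.0203 per hr

Final: 15.0203 /hr


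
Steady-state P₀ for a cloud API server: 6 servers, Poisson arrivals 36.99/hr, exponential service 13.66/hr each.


a = λ/μ = 36.99/13.66 = 2.7079; ρ = a/c = 0.4513
Σ_{k=0}^{5} a^k/k! (terms k=0..5) = 1.00000 + 2.70791 + 3.66638 + 3.30940 + 2.24039 + 1.21335 = 14.13743
Tail: a^6/(6!(1−ρ)) = 394.27732/(720·0.5487) = 0.99804
P₀ = 1/(14.13743 + 0.99804) = 1/15.13547 = 0.066070

Final: 0.066070


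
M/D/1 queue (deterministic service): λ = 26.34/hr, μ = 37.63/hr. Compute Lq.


ρ = 26.34/37.63 = 0.7000
M/D/1: Lq = ρ²/(2(1−ρ)) = 0.4900/(2·0.3000) = 0.81653

Final: 0.81653


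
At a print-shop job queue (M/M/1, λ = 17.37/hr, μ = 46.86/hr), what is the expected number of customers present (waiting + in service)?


ρ = λ/μ = 17.37/46.86 = 0.3707
L = ρ/(1−ρ) = 0.3707/(1 − 0.3707) = 0.3707/0.6293 = 0.5890

Final: 0.5890


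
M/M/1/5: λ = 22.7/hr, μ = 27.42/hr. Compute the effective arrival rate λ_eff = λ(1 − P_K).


ρ = 0.8279; P_K = (1−ρ)ρ^5/(1−ρ^6) = 0.098716
λ_eff = λ(1 − P_K) = 22.7·(1 − 0.098716) = 22.7·0.901284 = 20.4592 /hr

Final: 20.4592 /hr


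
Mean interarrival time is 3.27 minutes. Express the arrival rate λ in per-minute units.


λ = 1/(interarrival time) in consistent units.
1 minute = 1 min, so λ = 1/3.27 = 0.3058 per minute

Final: 0.3058 /min


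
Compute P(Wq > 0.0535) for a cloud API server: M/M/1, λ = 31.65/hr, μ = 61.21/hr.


ρ = 31.65/61.21 = 0.5171
P(Wq > t) = ρ·e^{−(μ−λ)t} = 0.5171·e^{−1.5815}
= 0.5171·0.205675 = 0.106349

Final: 0.106349


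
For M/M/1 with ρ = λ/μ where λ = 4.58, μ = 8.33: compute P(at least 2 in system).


ρ = 4.58/8.33 = 0.5498
P(N ≥ n) = ρ^n = 0.5498^2 = 0.302302

Final: 0.302302


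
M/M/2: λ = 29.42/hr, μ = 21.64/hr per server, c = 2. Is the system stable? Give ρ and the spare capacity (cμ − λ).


Total capacity cμ = 2·21.64 = 43.28/hr
ρ = λ/(cμ) = 29.42/43.28 = 0.6798
Stable ⇔ ρ < 1: YES
Spare capacity = cμ − λ = 43.28 − 29.42 = 13.86/hr

Final: ρ = 0.6798; stable; margin = 13.86/hr


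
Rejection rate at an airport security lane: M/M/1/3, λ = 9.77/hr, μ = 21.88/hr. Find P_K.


ρ = λ/μ = 9.77/21.88 = 0.4465
P_K = (1−ρ)ρ^K/(1−ρ^(K+1)) = (0.5535·0.089031)/(1 − 0.039755)
= 0.049276/0.960245 = 0.051316

Final: 0.051316


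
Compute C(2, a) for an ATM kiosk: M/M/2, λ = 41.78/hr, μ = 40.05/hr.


a = λ/μ = 1.0432; ρ = a/2 = 0.5216
P₀ = 0.314408 (from M/M/c formula)
C(c,a) = [a^c/(c!(1−ρ))]·P₀ = [1.08826/(2·0.4784)]·0.314408
= 1.13739·0.314408 = 0.357604

Final: 0.357604


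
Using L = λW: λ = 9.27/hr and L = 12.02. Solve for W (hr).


W = L/λ = 12.02/9.27 = 1.2967 hr

Final: 1.2967 hr


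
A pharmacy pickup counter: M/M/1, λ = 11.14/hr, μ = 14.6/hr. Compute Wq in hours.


ρ = 11.14/14.6 = 0.7630
Wq = ρ/(μ−λ) = 0.7630/(14.6 − 11.14) = 0.7630/3.46 = 0.2205 hr

Final: 0.2205 hr


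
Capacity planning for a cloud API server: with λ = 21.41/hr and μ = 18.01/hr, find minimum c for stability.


Stability requires cμ > λ ⇔ c > λ/μ.
λ/μ = 21.41/18.01 = 1.1888
Minimum integer c = ⌊1.1888⌋ + 1 = 2
Check: 2·18.01 = 36.02 > 21.41, while 1·18.01 = 18.01 ≤ 21.41

Final: 2 servers


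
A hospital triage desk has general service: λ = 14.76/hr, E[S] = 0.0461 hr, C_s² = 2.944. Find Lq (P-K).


ρ = λ·E[S] = 14.76·0.0461 = 0.6804
Lq = ρ²(1+C_s²)/(2(1−ρ)) = 0.4630·(1+2.944)/(2·0.3196)
= 0.4630·3.9440/0.6391 = 2.85709

Final: 2.85709


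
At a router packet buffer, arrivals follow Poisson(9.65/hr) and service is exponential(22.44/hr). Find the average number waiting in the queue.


ρ = 9.65/22.44 = 0.4300
Lq = ρ²/(1−ρ) = 0.1849/0.5700 = 0.3245

Final: 0.3245


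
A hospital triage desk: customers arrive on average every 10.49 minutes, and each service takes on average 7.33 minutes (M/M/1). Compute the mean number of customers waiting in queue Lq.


λ = 60/10.49 = 5.7197 /hr
μ = 60/7.33 = 8.1855 /hr
ρ = λ/μ = 5.7197/8.1855 = 0.6988
Lq = ρ²/(1−ρ) = 0.4883/0.3012 = 1.6209

Final: 1.6209


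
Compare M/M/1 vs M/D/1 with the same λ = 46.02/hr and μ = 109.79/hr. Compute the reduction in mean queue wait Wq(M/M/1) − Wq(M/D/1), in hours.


ρ = 46.02/109.79 = 0.4192
Wq(M/M/1) = ρ/(μ−λ) = 0.4192/63.77 = 0.006573 hr
Wq(M/D/1) = ρ/(2(μ−λ)) = 0.003287 hr
Savings = 0.006573 − 0.003287 = 0.003287 hr

Final: 0.003287 hr


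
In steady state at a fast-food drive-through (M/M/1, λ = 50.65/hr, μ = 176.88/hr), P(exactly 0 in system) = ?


ρ = 50.65/176.88 = 0.2864
P_n = (1−ρ)·ρ^n = (1 − 0.2864)·0.2864^0 = 0.7136·1.000000 = 0.713648

Final: 0.713648


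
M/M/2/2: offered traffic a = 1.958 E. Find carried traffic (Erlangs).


B(2,1.958) = 0.393216 (Erlang-B)
Carried load = a(1 − B) = 1.958·(1 − 0.393216) = 1.958·0.606784 = 1.1881 E

Final: 1.1881 Erlangs


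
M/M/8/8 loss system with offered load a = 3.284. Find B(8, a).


B(c,a) = (a^c/c!) / Σ_{k=0}^{c} a^k/k!
a^8/8! = 0.335509
Σ terms (k=0..8): 1.00000 + 3.28400 + 5.39233 + 5.90280 + 4.84620 + 3.18298 + 1.74215 + 0.81732 + 0.33551 = 26.503296
B = 0.335509/26.503296 = 0.012659

Final: 0.012659


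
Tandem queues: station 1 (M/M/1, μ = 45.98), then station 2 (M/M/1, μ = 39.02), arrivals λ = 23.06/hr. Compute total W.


Each node sees arrival rate λ = 23.06/hr (tandem ⇒ throughput preserved).
W₁ = 1/(μ₁−λ) = 1/(45.98−23.06) = 0.04363 hr
W₂ = 1/(μ₂−λ) = 1/(39.02−23.06) = 0.06266 hr
W_total = W₁ + W₂ = 0.04363 + 0.06266 = 0.10629 hr

Final: 0.10629 hr


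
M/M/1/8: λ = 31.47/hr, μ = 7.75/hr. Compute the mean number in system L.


ρ = 31.47/7.75 = 4.0606
L = ρ[1 − (K+1)ρ^K + Kρ^(K+1)] / [(1−ρ)(1−ρ^(K+1))]
Numerator: 4.0606·(1 − 9·73919.721719 + 8·300161.760323) = 7049351.415026
Denominator: (-3.0606)·(-300160.760323) = 918685.578693
L = 7049351.415026/918685.578693 = 7.6733

Final: 7.6733


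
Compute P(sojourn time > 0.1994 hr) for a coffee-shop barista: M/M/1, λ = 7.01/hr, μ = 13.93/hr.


W ~ Exponential(μ−λ) for M/M/1.
μ − λ = 13.93 − 7.01 = 6.9200
P(W > t) = e^{−(μ−λ)t} = e^{−1.3798} = 0.251617

Final: 0.251617


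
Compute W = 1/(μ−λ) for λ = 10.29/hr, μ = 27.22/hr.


W = 1/(μ−λ) = 1/(27.22 − 10.29) = 1/16.93 = 0.05907 hr

Final: 0.05907 hr


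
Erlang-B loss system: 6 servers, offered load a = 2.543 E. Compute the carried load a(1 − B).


B(6,2.543) = 0.029997 (Erlang-B)
Carried load = a(1 − B) = 2.543·(1 − 0.029997) = 2.543·0.970003 = 2.4667 E

Final: 2.4667 Erlangs


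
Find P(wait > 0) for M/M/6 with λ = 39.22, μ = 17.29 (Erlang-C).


a = λ/μ = 2.2684; ρ = a/6 = 0.3781
P₀ = 0.103154 (from M/M/c formula)
C(c,a) = [a^c/(c!(1−ρ))]·P₀ = [136.23088/(720·0.6219)]·0.103154
= 0.30423·0.103154 = 0.031382

Final: 0.031382


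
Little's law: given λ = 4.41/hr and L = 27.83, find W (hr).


W = L/λ = 27.83/4.41 = 6.3107 hr

Final: 6.3107 hr


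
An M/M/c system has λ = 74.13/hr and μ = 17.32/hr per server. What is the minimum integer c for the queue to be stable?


Stability requires cμ > λ ⇔ c > λ/μ.
λ/μ = 74.13/17.32 = 4.2800
Minimum integer c = ⌊4.2800⌋ + 1 = 5
Check: 5·17.32 = 86.60 > 74.13, while 4·17.32 = 69.28 ≤ 74.13

Final: 5 servers


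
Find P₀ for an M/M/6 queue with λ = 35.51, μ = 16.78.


a = λ/μ = 35.51/16.78 = 2.1162; ρ = a/c = 0.3527
Σ_{k=0}^{5} a^k/k! (terms k=0..5) = 1.00000 + 2.11621 + 2.23917 + 1.57952 + 0.83565 + 0.35368 = 8.12423
Tail: a^6/(6!(1−ρ)) = 89.81571/(720·0.6473) = 0.19271
P₀ = 1/(8.12423 + 0.19271) = 1/8.31695 = 0.120236

Final: 0.120236


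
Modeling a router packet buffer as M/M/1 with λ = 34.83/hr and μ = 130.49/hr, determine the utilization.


ρ = λ/μ = 34.83/130.49 = 0.2669

Final: 0.2669


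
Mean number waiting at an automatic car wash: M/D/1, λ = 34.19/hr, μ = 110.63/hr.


ρ = 34.19/110.63 = 0.3090
M/D/1: Lq = ρ²/(2(1−ρ)) = 0.09551/(2·0.6910) = 0.06912

Final: 0.06912


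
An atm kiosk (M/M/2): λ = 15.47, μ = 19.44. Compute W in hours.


a = 0.7958; ρ = 0.3979; P₀ = 0.430727
Lq = P₀·a^c·ρ/(c!(1−ρ)²) = 0.14968
Wq = Lq/λ = 0.14968/15.47 = 0.009676 hr
W = Wq + 1/μ = 0.009676 + 0.05144 = 0.06112 hr

Final: 0.06112 hr


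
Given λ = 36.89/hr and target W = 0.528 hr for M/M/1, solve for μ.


W = 1/(μ−λ) ⇒ μ − λ = 1/W = 1/0.528 = 1.8939
μ = λ + 1/W = 36.89 + 1.8939 = 38.7839 per hr

Final: 38.7839 /hr


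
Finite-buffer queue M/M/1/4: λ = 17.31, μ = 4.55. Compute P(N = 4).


ρ = λ/μ = 17.31/4.55 = 3.8044
P_K = (1−ρ)ρ^K/(1−ρ^(K+1)) = (-2.8044·209.480058)/(1 − 796.945011)
= -587.464953/-795.945011 = 0.738072

Final: 0.738072


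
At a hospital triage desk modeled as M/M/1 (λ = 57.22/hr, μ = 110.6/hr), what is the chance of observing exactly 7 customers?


ρ = 57.22/110.6 = 0.5174
P_n = (1−ρ)·ρ^n = (1 − 0.5174)·0.5174^7 = 0.4826·0.009921 = 0.004788

Final: 0.004788


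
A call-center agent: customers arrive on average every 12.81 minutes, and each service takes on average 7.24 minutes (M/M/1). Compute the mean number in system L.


λ = 60/12.81 = 4.6838 /hr
μ = 60/7.24 = 8.2873 /hr
ρ = λ/μ = 4.6838/8.2873 = 0.5652
L = ρ/(1−ρ) = 0.5652/0.4348 = 1.2998

Final: 1.2998


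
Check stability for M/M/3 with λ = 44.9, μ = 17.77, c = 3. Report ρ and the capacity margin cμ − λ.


Total capacity cμ = 3·17.77 = 53.31/hr
ρ = λ/(cμ) = 44.9/53.31 = 0.8422
Stable ⇔ ρ < 1: YES
Spare capacity = cμ − λ = 53.31 − 44.9 = 8.41/hr

Final: ρ = 0.8422; stable; margin = 8.41/hr


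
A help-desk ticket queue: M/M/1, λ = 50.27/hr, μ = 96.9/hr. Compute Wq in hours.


ρ = 50.27/96.9 = 0.5188
Wq = ρ/(μ−λ) = 0.5188/(96.9 − 50.27) = 0.5188/46.63 = 0.01113 hr

Final: 0.01113 hr


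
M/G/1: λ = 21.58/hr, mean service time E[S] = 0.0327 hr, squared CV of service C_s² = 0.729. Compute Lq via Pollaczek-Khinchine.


ρ = λ·E[S] = 21.58·0.0327 = 0.7057
Lq = ρ²(1+C_s²)/(2(1−ρ)) = 0.4980·(1+0.729)/(2·0.2943)
= 0.4980·1.7290/0.5887 = 1.46259

Final: 1.46259


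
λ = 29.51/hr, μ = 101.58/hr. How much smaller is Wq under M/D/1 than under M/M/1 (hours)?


ρ = 29.51/101.58 = 0.2905
Wq(M/M/1) = ρ/(μ−λ) = 0.2905/72.07 = 0.004031 hr
Wq(M/D/1) = ρ/(2(μ−λ)) = 0.002015 hr
Savings = 0.004031 − 0.002015 = 0.002015 hr

Final: 0.002015 hr


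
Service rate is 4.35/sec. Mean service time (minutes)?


Mean service time = 1/μ = 1/4.35 second = 0.22989 second
In minutes: 0.22989 × 0.0166667 = 0.003831 min

Final: 0.003831 min


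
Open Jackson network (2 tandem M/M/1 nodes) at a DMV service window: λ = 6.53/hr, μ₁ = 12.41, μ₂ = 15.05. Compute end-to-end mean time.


Each node sees arrival rate λ = 6.53/hr (tandem ⇒ throughput preserved).
W₁ = 1/(μ₁−λ) = 1/(12.41−6.53) = 0.17007 hr
W₂ = 1/(μ₂−λ) = 1/(15.05−6.53) = 0.11737 hr
W_total = W₁ + W₂ = 0.17007 + 0.11737 = 0.28744 hr

Final: 0.28744 hr


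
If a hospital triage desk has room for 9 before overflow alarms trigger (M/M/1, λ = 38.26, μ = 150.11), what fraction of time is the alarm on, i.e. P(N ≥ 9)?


ρ = 38.26/150.11 = 0.2549
P(N ≥ n) = ρ^n = 0.2549^9 = 0.000004540

Final: 0.000004540


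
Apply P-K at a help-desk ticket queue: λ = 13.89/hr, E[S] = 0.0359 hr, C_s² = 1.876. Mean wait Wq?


ρ = λ·E[S] = 13.89·0.0359 = 0.4987
E[S²] = E[S]²(1+C_s²) = 0.0359²·(1+1.876) = 0.003707
Wq = λ·E[S²]/(2(1−ρ)) = 13.89·0.003707/(2·0.5013) = 0.05135 hr

Final: 0.05135 hr


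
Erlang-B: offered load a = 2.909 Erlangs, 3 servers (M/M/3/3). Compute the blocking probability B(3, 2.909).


B(c,a) = (a^c/c!) / Σ_{k=0}^{c} a^k/k!
a^3/3! = 4.102796
Σ terms (k=0..3): 1.00000 + 2.90900 + 4.23114 + 4.10280 = 12.242936
B = 4.102796/12.242936 = 0.335115

Final: 0.335115


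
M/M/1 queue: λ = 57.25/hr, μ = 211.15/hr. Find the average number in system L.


ρ = λ/μ = 57.25/211.15 = 0.2711
L = ρ/(1−ρ) = 0.2711/(1 − 0.2711) = 0.2711/0.7289 = 0.3720

Final: 0.3720


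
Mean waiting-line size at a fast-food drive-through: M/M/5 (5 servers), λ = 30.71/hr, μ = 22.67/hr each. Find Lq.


a = λ/μ = 1.3547; ρ = a/5 = 0.2709
P₀ = 0.257800
Lq = P₀·a^c·ρ / (c!·(1−ρ)²) = 0.257800·4.56186·0.2709/(120·0.53154)
= 0.004995

Final: 0.004995


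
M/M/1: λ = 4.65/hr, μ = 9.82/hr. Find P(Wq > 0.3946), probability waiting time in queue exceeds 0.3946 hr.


ρ = 4.65/9.82 = 0.4735
P(Wq > t) = ρ·e^{−(μ−λ)t} = 0.4735·e^{−2.0401}
= 0.4735·0.130018 = 0.061567

Final: 0.061567


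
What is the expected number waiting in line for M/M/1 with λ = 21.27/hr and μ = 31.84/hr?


ρ = 21.27/31.84 = 0.6680
Lq = ρ²/(1−ρ) = 0.4463/0.3320 = 1.3443

Final: 1.3443


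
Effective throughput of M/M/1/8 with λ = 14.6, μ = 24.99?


ρ = 0.5842; P_K = (1−ρ)ρ^8/(1−ρ^9) = 0.005689
λ_eff = λ(1 − P_K) = 14.6·(1 − 0.005689) = 14.6·0.994311 = 14.5169 /hr

Final: 14.5169 /hr


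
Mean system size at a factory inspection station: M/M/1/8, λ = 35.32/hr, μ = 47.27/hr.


ρ = 35.32/47.27 = 0.7472
L = ρ[1 − (K+1)ρ^K + Kρ^(K+1)] / [(1−ρ)(1−ρ^(K+1))]
Numerator: 0.7472·(1 − 9·0.097158 + 8·0.072597) = 0.527779
Denominator: (0.2528)·(0.927403) = 0.234450
L = 0.527779/0.234450 = 2.2511

Final: 2.2511


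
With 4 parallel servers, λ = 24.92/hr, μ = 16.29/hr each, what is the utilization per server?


ρ = λ/(cμ) = 24.92/(4·16.29) = 24.92/65.16 = 0.3824

Final: 0.3824


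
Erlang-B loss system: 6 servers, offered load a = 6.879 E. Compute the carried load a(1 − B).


B(6,6.879) = 0.323715 (Erlang-B)
Carried load = a(1 − B) = 6.879·(1 − 0.323715) = 6.879·0.676285 = 4.6522 E

Final: 4.6522 Erlangs


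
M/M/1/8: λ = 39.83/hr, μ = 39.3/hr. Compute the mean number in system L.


ρ = 39.83/39.3 = 1.0135
L = ρ[1 − (K+1)ρ^K + Kρ^(K+1)] / [(1−ρ)(1−ρ^(K+1))]
Numerator: 1.0135·(1 − 9·1.113120 + 8·1.128132) = 0.007066
Denominator: (-0.01349)·(-0.128132) = 0.001728
L = 0.007066/0.001728 = 4.0893

Final: 4.0893


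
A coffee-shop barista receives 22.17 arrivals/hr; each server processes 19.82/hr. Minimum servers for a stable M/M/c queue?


Stability requires cμ > λ ⇔ c > λ/μ.
λ/μ = 22.17/19.82 = 1.1186
Minimum integer c = ⌊1.1186⌋ + 1 = 2
Check: 2·19.82 = 39.64 > 22.17, while 1·19.82 = 19.82 ≤ 22.17

Final: 2 servers


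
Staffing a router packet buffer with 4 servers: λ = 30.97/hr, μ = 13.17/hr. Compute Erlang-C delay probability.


a = λ/μ = 2.3516; ρ = a/4 = 0.5879
P₀ = 0.087909 (from M/M/c formula)
C(c,a) = [a^c/(c!(1−ρ))]·P₀ = [30.57889/(24·0.4121)]·0.087909
= 3.09169·0.087909 = 0.271787

Final: 0.271787


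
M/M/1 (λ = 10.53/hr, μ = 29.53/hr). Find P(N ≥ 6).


ρ = 10.53/29.53 = 0.3566
P(N ≥ n) = ρ^n = 0.3566^6 = 0.002056

Final: 0.002056


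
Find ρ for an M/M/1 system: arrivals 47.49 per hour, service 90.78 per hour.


ρ = λ/μ = 47.49/90.78 = 0.5231

Final: 0.5231


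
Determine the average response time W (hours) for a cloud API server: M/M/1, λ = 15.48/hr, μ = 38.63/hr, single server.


W = 1/(μ−λ) = 1/(38.63 − 15.48) = 1/23.15 = 0.04320 hr

Final: 0.04320 hr


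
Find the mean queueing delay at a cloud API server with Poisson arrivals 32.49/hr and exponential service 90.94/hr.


ρ = 32.49/90.94 = 0.3573
Wq = ρ/(μ−λ) = 0.3573/(90.94 − 32.49) = 0.3573/58.45 = 0.006112 hr

Final: 0.006112 hr


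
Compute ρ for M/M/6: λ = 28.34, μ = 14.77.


ρ = λ/(cμ) = 28.34/(6·14.77) = 28.34/88.62 = 0.3198

Final: 0.3198


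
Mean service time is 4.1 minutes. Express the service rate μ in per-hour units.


μ = 1/(service time) in consistent units.
1 hour = 60 min, so μ = 60/4.1 = 14.6341 per hour

Final: 14.6341 /hr


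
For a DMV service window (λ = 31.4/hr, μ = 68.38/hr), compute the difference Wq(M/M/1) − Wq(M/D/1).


ρ = 31.4/68.38 = 0.4592
Wq(M/M/1) = ρ/(μ−λ) = 0.4592/36.98 = 0.01242 hr
Wq(M/D/1) = ρ/(2(μ−λ)) = 0.006209 hr
Savings = 0.01242 − 0.006209 = 0.006209 hr

Final: 0.006209 hr


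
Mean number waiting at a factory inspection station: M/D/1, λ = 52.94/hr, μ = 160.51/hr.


ρ = 52.94/160.51 = 0.3298
M/D/1: Lq = ρ²/(2(1−ρ)) = 0.1088/(2·0.6702) = 0.08116

Final: 0.08116


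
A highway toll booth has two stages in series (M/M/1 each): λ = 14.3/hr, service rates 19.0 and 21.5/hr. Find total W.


Each node sees arrival rate λ = 14.3/hr (tandem ⇒ throughput preserved).
W₁ = 1/(μ₁−λ) = 1/(19.0−14.3) = 0.21277 hr
W₂ = 1/(μ₂−λ) = 1/(21.5−14.3) = 0.13889 hr
W_total = W₁ + W₂ = 0.21277 + 0.13889 = 0.35165 hr

Final: 0.35165 hr


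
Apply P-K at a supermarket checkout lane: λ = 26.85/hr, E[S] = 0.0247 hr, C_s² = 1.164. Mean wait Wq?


ρ = λ·E[S] = 26.85·0.0247 = 0.6632
E[S²] = E[S]²(1+C_s²) = 0.0247²·(1+1.164) = 0.001320
Wq = λ·E[S²]/(2(1−ρ)) = 26.85·0.001320/(2·0.3368) = 0.05262 hr

Final: 0.05262 hr


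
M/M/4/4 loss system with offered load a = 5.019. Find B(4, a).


B(c,a) = (a^c/c!) / Σ_{k=0}^{c} a^k/k!
a^4/4! = 26.439762
Σ terms (k=0..4): 1.00000 + 5.01900 + 12.59518 + 21.07174 + 26.43976 = 66.125679
B = 26.439762/66.125679 = 0.399841

Final: 0.399841


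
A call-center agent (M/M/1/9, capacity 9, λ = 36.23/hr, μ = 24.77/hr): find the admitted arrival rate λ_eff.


ρ = 1.4627; P_K = (1−ρ)ρ^9/(1−ρ^10) = 0.323532
λ_eff = λ(1 − P_K) = 36.23·(1 − 0.323532) = 36.23·0.676468 = 24.5084 /hr

Final: 24.5084 /hr


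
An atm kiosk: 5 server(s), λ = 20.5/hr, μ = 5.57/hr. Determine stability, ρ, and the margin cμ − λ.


Total capacity cμ = 5·5.57 = 27.85/hr
ρ = λ/(cμ) = 20.5/27.85 = 0.7361
Stable ⇔ ρ < 1: YES
Spare capacity = cμ − λ = 27.85 − 20.5 = 7.35/hr

Final: ρ = 0.7361; stable; margin = 7.35/hr


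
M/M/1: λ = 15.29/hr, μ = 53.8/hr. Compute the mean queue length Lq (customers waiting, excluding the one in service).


ρ = 15.29/53.8 = 0.2842
Lq = ρ²/(1−ρ) = 0.08077/0.7158 = 0.1128

Final: 0.1128


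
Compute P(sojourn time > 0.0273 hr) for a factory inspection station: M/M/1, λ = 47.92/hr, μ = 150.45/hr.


W ~ Exponential(μ−λ) for M/M/1.
μ − λ = 150.45 − 47.92 = 102.5300
P(W > t) = e^{−(μ−λ)t} = e^{−2.7991} = 0.060867

Final: 0.060867


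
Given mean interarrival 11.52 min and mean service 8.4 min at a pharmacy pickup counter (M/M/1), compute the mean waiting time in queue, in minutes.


λ = 60/11.52 = 5.2083 /hr
μ = 60/8.4 = 7.1429 /hr
ρ = λ/μ = 5.2083/7.1429 = 0.7292
Wq = ρ/(μ−λ) = 0.7292/(7.1429−5.2083) = 0.37692 hr
In minutes: 0.37692·60 = 22.615 min

Final: 22.615 min


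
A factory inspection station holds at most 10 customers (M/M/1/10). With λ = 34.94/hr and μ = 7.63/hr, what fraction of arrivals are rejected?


ρ = λ/μ = 34.94/7.63 = 4.5793
P_K = (1−ρ)ρ^K/(1−ρ^(K+1)) = (-3.5793·4054932.478988)/(1 − 18568720.945721)
= -14513788.466733/-18568719.945721 = 0.781626

Final: 0.781626


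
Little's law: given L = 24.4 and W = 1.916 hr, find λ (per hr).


λ = L/W = 24.4/1.916 = 12.7349 /hr

Final: 12.7349 /hr


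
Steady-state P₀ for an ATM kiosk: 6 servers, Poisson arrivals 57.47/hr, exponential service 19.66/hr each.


a = λ/μ = 57.47/19.66 = 2.9232; ρ = a/c = 0.4872
Σ_{k=0}^{5} a^k/k! (terms k=0..5) = 1.00000 + 2.92319 + 4.27253 + 4.16315 + 3.04242 + 1.77872 = 17.18001
Tail: a^6/(6!(1−ρ)) = 623.94470/(720·0.5128) = 1.68991
P₀ = 1/(17.18001 + 1.68991) = 1/18.86993 = 0.052994

Final: 0.052994


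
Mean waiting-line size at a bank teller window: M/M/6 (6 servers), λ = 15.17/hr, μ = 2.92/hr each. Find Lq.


a = λ/μ = 5.1952; ρ = a/6 = 0.8659
P₀ = 0.003241
Lq = P₀·a^c·ρ / (c!·(1−ρ)²) = 0.003241·19661.48770·0.8659/(720·0.01799)
= 4.25951

Final: 4.25951


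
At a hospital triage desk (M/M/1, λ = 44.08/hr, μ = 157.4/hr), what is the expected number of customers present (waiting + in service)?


ρ = λ/μ = 44.08/157.4 = 0.2801
L = ρ/(1−ρ) = 0.2801/(1 − 0.2801) = 0.2801/0.7199 = 0.3890

Final: 0.3890


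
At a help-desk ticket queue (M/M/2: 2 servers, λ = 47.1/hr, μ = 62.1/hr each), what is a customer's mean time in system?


a = 0.7585; ρ = 0.3792; P₀ = 0.450088
Lq = P₀·a^c·ρ/(c!(1−ρ)²) = 0.12740
Wq = Lq/λ = 0.12740/47.1 = 0.002705 hr
W = Wq + 1/μ = 0.002705 + 0.01610 = 0.01881 hr

Final: 0.01881 hr


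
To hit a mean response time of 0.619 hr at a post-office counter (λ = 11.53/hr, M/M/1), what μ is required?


W = 1/(μ−λ) ⇒ μ − λ = 1/W = 1/0.619 = 1.6155
μ = λ + 1/W = 11.53 + 1.6155 = 13.1455 per hr

Final: 13.1455 /hr


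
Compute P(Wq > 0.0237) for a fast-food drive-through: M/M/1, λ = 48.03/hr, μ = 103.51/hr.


ρ = 48.03/103.51 = 0.4640
P(Wq > t) = ρ·e^{−(μ−λ)t} = 0.4640·e^{−1.3149}
= 0.4640·0.268508 = 0.124591

Final: 0.124591


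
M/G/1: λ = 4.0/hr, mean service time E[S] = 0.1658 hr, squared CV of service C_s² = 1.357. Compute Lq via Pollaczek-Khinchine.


ρ = λ·E[S] = 4.0·0.1658 = 0.6632
Lq = ρ²(1+C_s²)/(2(1−ρ)) = 0.4398·(1+1.357)/(2·0.3368)
= 0.4398·2.3570/0.6736 = 1.53903

Final: 1.53903


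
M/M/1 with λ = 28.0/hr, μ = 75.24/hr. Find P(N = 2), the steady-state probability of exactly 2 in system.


ρ = 28.0/75.24 = 0.3721
P_n = (1−ρ)·ρ^n = (1 − 0.3721)·0.3721^2 = 0.6279·0.138490 = 0.086952

Final: 0.086952


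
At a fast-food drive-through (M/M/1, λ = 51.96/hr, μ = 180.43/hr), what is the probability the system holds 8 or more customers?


ρ = 51.96/180.43 = 0.2880
P(N ≥ n) = ρ^n = 0.2880^8 = 0.00004730

Final: 0.00004730


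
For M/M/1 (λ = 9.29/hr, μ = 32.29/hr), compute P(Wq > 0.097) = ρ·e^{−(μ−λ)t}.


ρ = 9.29/32.29 = 0.2877
P(Wq > t) = ρ·e^{−(μ−λ)t} = 0.2877·e^{−2.2310}
= 0.2877·0.107421 = 0.030906

Final: 0.030906


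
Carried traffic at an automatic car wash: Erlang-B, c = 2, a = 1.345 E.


B(2,1.345) = 0.278353 (Erlang-B)
Carried load = a(1 − B) = 1.345·(1 − 0.278353) = 1.345·0.721647 = 0.9706 E

Final: 0.9706 Erlangs


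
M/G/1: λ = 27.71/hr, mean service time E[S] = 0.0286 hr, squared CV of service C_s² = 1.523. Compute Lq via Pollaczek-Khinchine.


ρ = λ·E[S] = 27.71·0.0286 = 0.7925
Lq = ρ²(1+C_s²)/(2(1−ρ)) = 0.6281·(1+1.523)/(2·0.2075)
= 0.6281·2.5230/0.4150 = 3.81845

Final: 3.81845


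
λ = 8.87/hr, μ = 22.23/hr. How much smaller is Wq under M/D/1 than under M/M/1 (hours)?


ρ = 8.87/22.23 = 0.3990
Wq(M/M/1) = ρ/(μ−λ) = 0.3990/13.36 = 0.02987 hr
Wq(M/D/1) = ρ/(2(μ−λ)) = 0.01493 hr
Savings = 0.02987 − 0.01493 = 0.01493 hr

Final: 0.01493 hr


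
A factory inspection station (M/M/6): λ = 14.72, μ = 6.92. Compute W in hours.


a = 2.1272; ρ = 0.3545; P₀ = 0.118918
Lq = P₀·a^c·ρ/(c!(1−ρ)²) = 0.01302
Wq = Lq/λ = 0.01302/14.72 = 0.0008845 hr
W = Wq + 1/μ = 0.0008845 + 0.14451 = 0.14539 hr

Final: 0.14539 hr


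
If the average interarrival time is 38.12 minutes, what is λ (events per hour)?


λ = 1/(interarrival time) in consistent units.
1 hour = 60 min, so λ = 60/38.12 = 1.5740 per hour

Final: 1.5740 /hr


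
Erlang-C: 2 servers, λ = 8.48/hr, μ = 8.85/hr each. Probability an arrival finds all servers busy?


a = λ/μ = 0.9582; ρ = a/2 = 0.4791
P₀ = 0.352177 (from M/M/c formula)
C(c,a) = [a^c/(c!(1−ρ))]·P₀ = [0.91813/(2·0.5209)]·0.352177
= 0.88129·0.352177 = 0.310369

Final: 0.310369


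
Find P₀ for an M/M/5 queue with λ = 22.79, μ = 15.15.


a = λ/μ = 22.79/15.15 = 1.5043; ρ = a/c = 0.3009
Σ_{k=0}^{4} a^k/k! (terms k=0..4) = 1.00000 + 1.50429 + 1.13144 + 0.56734 + 0.21336 = 4.41644
Tail: a^5/(5!(1−ρ)) = 7.70297/(120·0.6991) = 0.09181
P₀ = 1/(4.41644 + 0.09181) = 1/4.50825 = 0.221815

Final: 0.221815


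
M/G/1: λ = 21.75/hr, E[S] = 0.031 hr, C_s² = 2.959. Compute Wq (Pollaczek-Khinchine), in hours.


ρ = λ·E[S] = 21.75·0.031 = 0.6743
E[S²] = E[S]²(1+C_s²) = 0.031²·(1+2.959) = 0.003805
Wq = λ·E[S²]/(2(1−ρ)) = 21.75·0.003805/(2·0.3257) = 0.12701 hr

Final: 0.12701 hr


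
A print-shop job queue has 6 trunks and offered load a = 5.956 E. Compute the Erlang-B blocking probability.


B(c,a) = (a^c/c!) / Σ_{k=0}^{c} a^k/k!
a^6/6! = 62.000564
Σ terms (k=0..6): 1.00000 + 5.95600 + 17.73697 + 35.21379 + 52.43334 + 62.45859 + 62.00056 = 236.799258
B = 62.000564/236.799258 = 0.261828

Final: 0.261828


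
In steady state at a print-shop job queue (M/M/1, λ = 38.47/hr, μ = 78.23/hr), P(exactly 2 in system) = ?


ρ = 38.47/78.23 = 0.4918
P_n = (1−ρ)·ρ^n = (1 − 0.4918)·0.4918^2 = 0.5082·0.241823 = 0.122905

Final: 0.122905


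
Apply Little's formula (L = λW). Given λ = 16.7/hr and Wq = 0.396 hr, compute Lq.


Lq = λWq = 16.7·0.396 = 6.6132

Final: 6.6132


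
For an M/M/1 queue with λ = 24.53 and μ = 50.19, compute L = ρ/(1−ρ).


ρ = λ/μ = 24.53/50.19 = 0.4887
L = ρ/(1−ρ) = 0.4887/(1 − 0.4887) = 0.4887/0.5113 = 0.9560

Final: 0.9560


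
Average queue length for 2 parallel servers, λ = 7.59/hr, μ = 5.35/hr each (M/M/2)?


a = λ/μ = 1.4187; ρ = a/2 = 0.7093
P₀ = 0.170038
Lq = P₀·a^c·ρ / (c!·(1−ρ)²) = 0.170038·2.01269·0.7093/(2·0.08448)
= 1.43680

Final: 1.43680


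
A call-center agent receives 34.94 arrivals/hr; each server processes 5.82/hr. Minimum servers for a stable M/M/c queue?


Stability requires cμ > λ ⇔ c > λ/μ.
λ/μ = 34.94/5.82 = 6.0034
Minimum integer c = ⌊6.0034⌋ + 1 = 7
Check: 7·5.82 = 40.74 > 34.94, while 6·5.82 = 34.92 ≤ 34.94

Final: 7 servers


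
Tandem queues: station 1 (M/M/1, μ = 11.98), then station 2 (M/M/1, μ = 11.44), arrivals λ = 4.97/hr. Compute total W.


Each node sees arrival rate λ = 4.97/hr (tandem ⇒ throughput preserved).
W₁ = 1/(μ₁−λ) = 1/(11.98−4.97) = 0.14265 hr
W₂ = 1/(μ₂−λ) = 1/(11.44−4.97) = 0.15456 hr
W_total = W₁ + W₂ = 0.14265 + 0.15456 = 0.29721 hr

Final: 0.29721 hr


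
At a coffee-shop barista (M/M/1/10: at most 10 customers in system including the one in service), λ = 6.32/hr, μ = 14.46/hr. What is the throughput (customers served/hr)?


ρ = 0.4371; P_K = (1−ρ)ρ^10/(1−ρ^11) = 0.0001432
λ_eff = λ(1 − P_K) = 6.32·(1 − 0.0001432) = 6.32·0.999857 = 6.3191 /hr

Final: 6.3191 /hr


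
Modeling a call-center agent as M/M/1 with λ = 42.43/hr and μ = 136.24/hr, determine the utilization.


ρ = λ/μ = 42.43/136.24 = 0.3114

Final: 0.3114


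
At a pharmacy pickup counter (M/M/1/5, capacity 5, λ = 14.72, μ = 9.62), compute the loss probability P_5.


ρ = λ/μ = 14.72/9.62 = 1.5301
P_K = (1−ρ)ρ^K/(1−ρ^(K+1)) = (-0.5301·8.388102)/(1 − 12.835016)
= -4.446915/-11.835016 = 0.375742

Final: 0.375742


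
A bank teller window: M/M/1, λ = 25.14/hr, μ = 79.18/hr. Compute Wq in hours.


ρ = 25.14/79.18 = 0.3175
Wq = ρ/(μ−λ) = 0.3175/(79.18 − 25.14) = 0.3175/54.04 = 0.005875 hr

Final: 0.005875 hr


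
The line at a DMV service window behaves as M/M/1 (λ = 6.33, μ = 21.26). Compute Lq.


ρ = 6.33/21.26 = 0.2977
Lq = ρ²/(1−ρ) = 0.08865/0.7023 = 0.1262

Final: 0.1262


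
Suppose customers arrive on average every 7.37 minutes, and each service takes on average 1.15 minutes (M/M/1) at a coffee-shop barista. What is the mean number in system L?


λ = 60/7.37 = 8.1411 /hr
μ = 60/1.15 = 52.1739 /hr
ρ = λ/μ = 8.1411/52.1739 = 0.1560
L = ρ/(1−ρ) = 0.1560/0.8440 = 0.1849

Final: 0.1849


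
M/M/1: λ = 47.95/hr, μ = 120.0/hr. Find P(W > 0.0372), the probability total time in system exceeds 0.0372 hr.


W ~ Exponential(μ−λ) for M/M/1.
μ − λ = 120.0 − 47.95 = 72.0500
P(W > t) = e^{−(μ−λ)t} = e^{−2.6803} = 0.068545

Final: 0.068545


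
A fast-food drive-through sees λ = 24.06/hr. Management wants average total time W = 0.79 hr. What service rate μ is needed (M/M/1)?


W = 1/(μ−λ) ⇒ μ − λ = 1/W = 1/0.79 = 1.2658
μ = λ + 1/W = 24.06 + 1.2658 = 25.3258 per hr

Final: 25.3258 /hr


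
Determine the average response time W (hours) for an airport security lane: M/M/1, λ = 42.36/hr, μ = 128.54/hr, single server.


W = 1/(μ−λ) = 1/(128.54 − 42.36) = 1/86.18 = 0.01160 hr

Final: 0.01160 hr


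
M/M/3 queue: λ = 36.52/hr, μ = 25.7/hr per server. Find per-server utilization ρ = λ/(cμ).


ρ = λ/(cμ) = 36.52/(3·25.7) = 36.52/77.10 = 0.4737

Final: 0.4737


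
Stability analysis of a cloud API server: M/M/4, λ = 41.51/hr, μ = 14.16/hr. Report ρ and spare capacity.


Total capacity cμ = 4·14.16 = 56.64/hr
ρ = λ/(cμ) = 41.51/56.64 = 0.7329
Stable ⇔ ρ < 1: YES
Spare capacity = cμ − λ = 56.64 − 41.51 = 15.13/hr

Final: ρ = 0.7329; stable; margin = 15.13/hr


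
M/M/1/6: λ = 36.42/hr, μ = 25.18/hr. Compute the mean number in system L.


ρ = 36.42/25.18 = 1.4464
L = ρ[1 − (K+1)ρ^K + Kρ^(K+1)] / [(1−ρ)(1−ρ^(K+1))]
Numerator: 1.4464·(1 − 7·9.155990 + 6·13.243095) = 23.672487
Denominator: (-0.4464)·(-12.243095) = 5.465147
L = 23.672487/5.465147 = 4.3315

Final: 4.3315


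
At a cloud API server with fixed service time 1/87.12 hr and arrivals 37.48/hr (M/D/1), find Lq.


ρ = 37.48/87.12 = 0.4302
M/D/1: Lq = ρ²/(2(1−ρ)) = 0.1851/(2·0.5698) = 0.16241

Final: 0.16241


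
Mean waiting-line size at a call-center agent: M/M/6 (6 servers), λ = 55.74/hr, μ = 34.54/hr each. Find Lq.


a = λ/μ = 1.6138; ρ = a/6 = 0.2690
P₀ = 0.199055
Lq = P₀·a^c·ρ / (c!·(1−ρ)²) = 0.199055·17.66313·0.2690/(720·0.53441)
= 0.002458

Final: 0.002458


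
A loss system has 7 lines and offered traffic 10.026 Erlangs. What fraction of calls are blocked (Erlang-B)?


B(c,a) = (a^c/c!) / Σ_{k=0}^{c} a^k/k!
a^7/7! = 2020.520986
Σ terms (k=0..7): 1.00000 + 10.02600 + 50.26034 + 167.97005 + 421.01693 + 844.22315 + 1410.69688 + 2020.52099 = 4925.714327
B = 2020.520986/4925.714327 = 0.410199

Final: 0.410199


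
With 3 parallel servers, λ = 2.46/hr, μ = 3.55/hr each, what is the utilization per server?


ρ = λ/(cμ) = 2.46/(3·3.55) = 2.46/10.65 = 0.2310

Final: 0.2310


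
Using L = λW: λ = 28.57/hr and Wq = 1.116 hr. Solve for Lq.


Lq = λWq = 28.57·1.116 = 31.8841

Final: 31.8841


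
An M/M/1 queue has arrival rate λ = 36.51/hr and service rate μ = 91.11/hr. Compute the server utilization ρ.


ρ = λ/μ = 36.51/91.11 = 0.4007

Final: 0.4007


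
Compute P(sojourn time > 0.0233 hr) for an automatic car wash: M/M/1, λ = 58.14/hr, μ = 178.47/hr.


W ~ Exponential(μ−λ) for M/M/1.
μ − λ = 178.47 − 58.14 = 120.3300
P(W > t) = e^{−(μ−λ)t} = e^{−2.8037} = 0.060586

Final: 0.060586


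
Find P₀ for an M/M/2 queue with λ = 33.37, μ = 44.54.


a = λ/μ = 33.37/44.54 = 0.7492; ρ = a/c = 0.3746
Σ_{k=0}^{1} a^k/k! (terms k=0..1) = 1.00000 + 0.74921 = 1.74921
Tail: a^2/(2!(1−ρ)) = 0.56132/(2·0.6254) = 0.44878
P₀ = 1/(1.74921 + 0.44878) = 1/2.19799 = 0.454961

Final: 0.454961
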